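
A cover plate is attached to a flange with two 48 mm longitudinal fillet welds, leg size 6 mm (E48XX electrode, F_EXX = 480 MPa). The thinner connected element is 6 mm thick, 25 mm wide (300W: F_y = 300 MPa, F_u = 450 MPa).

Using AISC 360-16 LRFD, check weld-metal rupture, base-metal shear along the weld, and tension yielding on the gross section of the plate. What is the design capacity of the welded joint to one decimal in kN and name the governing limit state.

Weld metal: throat = 0.707×6 = 4.242 mm, L = 2×48 = 96 mm. φR_n = 0.75 × 0.6 × 480 × 4.242 × 96 = 88.0 kN.
Base metal shear (6 mm plate): yield φR_n = 1.0×0.6×300×6×96 = 103.7 kN; rupture φR_n = 0.75×0.6×450×6×96 = 116.6 kN; take 103.7 kN (yield).
Tension yield (gross): A_g = 25×6 = 150 mm². φR_n = 0.90 × 300 × 150 = 40.5 kN.
Governing: min(88.0, 103.7, 40.5) = 40.5 kN → gross-section yield.

40.5 kN (gross-section yield governs)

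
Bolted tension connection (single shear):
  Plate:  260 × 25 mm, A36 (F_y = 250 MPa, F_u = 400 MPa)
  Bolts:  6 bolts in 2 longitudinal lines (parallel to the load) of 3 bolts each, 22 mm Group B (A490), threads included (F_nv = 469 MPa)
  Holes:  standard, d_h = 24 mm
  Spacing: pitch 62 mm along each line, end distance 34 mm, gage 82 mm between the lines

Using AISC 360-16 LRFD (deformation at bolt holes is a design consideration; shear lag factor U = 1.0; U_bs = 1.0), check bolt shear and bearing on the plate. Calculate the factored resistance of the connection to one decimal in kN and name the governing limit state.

Bolt shear: A_b = π(22)²/4 = 380.13 mm². φR_n = 0.75 × 469 × 380.13 × 6 × 1 = 802.3 kN.
Bearing (25 mm plate, F_u = 400 MPa): end bolts L_c = 34 − 24/2 = 22, R_n = min(1.2×22×25×400, 2.4×22×25×400) = 264 kN/bolt; interior L_c = 62 − 24 = 38, R_n = 456 kN/bolt. φR_n = 0.75 × (2×264 + 4×456) = 1764.0 kN.
Governing: min(802.3, 1764.0) = 802.3 kN → bolt shear.

802.3 kN (bolt shear governs)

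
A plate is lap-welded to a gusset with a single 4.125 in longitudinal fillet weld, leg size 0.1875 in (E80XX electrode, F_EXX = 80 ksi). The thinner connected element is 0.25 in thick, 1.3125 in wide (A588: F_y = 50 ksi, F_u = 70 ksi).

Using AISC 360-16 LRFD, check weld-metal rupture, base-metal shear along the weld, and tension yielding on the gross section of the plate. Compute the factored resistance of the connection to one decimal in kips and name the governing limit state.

14.8 kips (gross-section yield governs)

Weld metal: throat = 0.707×0.1875 = 0.13256 in, L = 4.125 in. φR_n = 0.75 × 0.6 × 80 × 0.13256 × 4.125 = 19.7 kips.
Base metal shear (0.25 in plate): yield φR_n = 1.0×0.6×50×0.25×4.125 = 30.9 kips; rupture φR_n = 0.75×0.6×70×0.25×4.125 = 32.5 kips; take 30.9 kips (yield).
Tension yield (gross): A_g = 1.3125×0.25 = 0.32813 in². φR_n = 0.90 × 50 × 0.32813 = 14.8 kips.
Governing: min(19.7, 30.9, 14.8) = 14.8 kips → gross-section yield.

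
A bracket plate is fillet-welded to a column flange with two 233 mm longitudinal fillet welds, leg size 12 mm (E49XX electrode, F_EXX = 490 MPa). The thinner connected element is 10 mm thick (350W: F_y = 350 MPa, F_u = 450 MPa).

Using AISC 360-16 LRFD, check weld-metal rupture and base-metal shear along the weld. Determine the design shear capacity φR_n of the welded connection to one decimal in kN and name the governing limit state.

Weld metal: throat = 0.707×12 = 8.484 mm, L = 2×233 = 466 mm. φR_n = 0.75 × 0.6 × 490 × 8.484 × 466 = 871.8 kN.
Base metal shear (10 mm plate): yield φR_n = 1.0×0.6×350×10×466 = 978.6 kN; rupture φR_n = 0.75×0.6×450×10×466 = 943.7 kN; take 943.7 kN (rupture).
Governing: min(871.8, 943.7) = 871.8 kN → weld metal.

871.8 kN (weld metal governs)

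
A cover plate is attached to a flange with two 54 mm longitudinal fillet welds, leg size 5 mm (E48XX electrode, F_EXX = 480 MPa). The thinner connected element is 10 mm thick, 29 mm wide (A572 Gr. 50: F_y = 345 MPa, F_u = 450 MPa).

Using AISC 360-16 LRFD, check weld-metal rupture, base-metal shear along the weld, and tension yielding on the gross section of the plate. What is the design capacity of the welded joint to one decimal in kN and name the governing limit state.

Weld metal: throat = 0.707×5 = 3.535 mm, L = 2×54 = 108 mm. φR_n = 0.75 × 0.6 × 480 × 3.535 × 108 = 82.5 kN.
Base metal shear (10 mm plate): yield φR_n = 1.0×0.6×345×10×108 = 223.6 kN; rupture φR_n = 0.75×0.6×450×10×108 = 218.7 kN; take 218.7 kN (rupture).
Tension yield (gross): A_g = 29×10 = 290 mm². φR_n = 0.90 × 345 × 290 = 90.0 kN.
Governing: min(82.5, 218.7, 90.0) = 82.5 kN → weld metal.

82.5 kN (weld metal governs)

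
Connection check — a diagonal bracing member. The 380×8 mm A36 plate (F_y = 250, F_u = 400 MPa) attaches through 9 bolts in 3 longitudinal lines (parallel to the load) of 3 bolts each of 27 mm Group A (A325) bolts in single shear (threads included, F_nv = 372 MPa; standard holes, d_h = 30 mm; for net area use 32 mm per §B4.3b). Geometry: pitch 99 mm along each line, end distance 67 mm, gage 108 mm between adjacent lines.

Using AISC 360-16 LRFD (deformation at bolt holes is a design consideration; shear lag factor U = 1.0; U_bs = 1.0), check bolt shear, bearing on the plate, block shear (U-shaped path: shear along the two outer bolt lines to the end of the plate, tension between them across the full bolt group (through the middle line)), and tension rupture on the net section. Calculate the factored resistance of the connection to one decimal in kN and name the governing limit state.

681.6 kN (net-section rupture governs)

Bolt shear: A_b = π(27)²/4 = 572.56 mm². φR_n = 0.75 × 372 × 572.56 × 9 × 1 = 1437.7 kN.
Bearing (8 mm plate, F_u = 400 MPa): end bolts L_c = 67 − 30/2 = 52, R_n = min(1.2×52×8×400, 2.4×27×8×400) = 199.68 kN/bolt; interior L_c = 99 − 30 = 69, R_n = 207.36 kN/bolt. φR_n = 0.75 × (3×199.68 + 6×207.36) = 1382.4 kN.
Block shear: shear path 2×[67+2×99] = 2×265 mm, A_gv = 4240, A_nv = 2×(265 − 2.5×32)×8 = 2960 mm²; tension across gage: (216 − 2×32)×8 = 1216 mm². R_n = min(0.6×400×2960, 0.6×250×4240) + 1.0×400×1216 = min(710.4, 636) + 486.4 = 1122.4 kN. φR_n = 0.75 × 1122.4 = 841.8 kN.
Tension rupture (net): A_n = (380 − 3×32)×8 = 2272 mm² (U = 1.0, A_e = A_n). φR_n = 0.75 × 400 × 2272 = 681.6 kN.
Governing: min(1437.7, 1382.4, 841.8, 681.6) = 681.6 kN → net-section rupture.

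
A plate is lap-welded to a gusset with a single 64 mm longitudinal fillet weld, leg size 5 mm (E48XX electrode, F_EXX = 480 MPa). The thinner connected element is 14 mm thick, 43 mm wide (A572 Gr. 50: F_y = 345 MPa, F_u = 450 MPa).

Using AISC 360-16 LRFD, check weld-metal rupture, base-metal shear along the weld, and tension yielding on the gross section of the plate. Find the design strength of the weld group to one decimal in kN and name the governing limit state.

48.9 kN (weld metal governs)

Weld metal: throat = 0.707×5 = 3.535 mm, L = 64 mm. φR_n = 0.75 × 0.6 × 480 × 3.535 × 64 = 48.9 kN.
Base metal shear (14 mm plate): yield φR_n = 1.0×0.6×345×14×64 = 185.5 kN; rupture φR_n = 0.75×0.6×450×14×64 = 181.4 kN; take 181.4 kN (rupture).
Tension yield (gross): A_g = 43×14 = 602 mm². φR_n = 0.90 × 345 × 602 = 186.9 kN.
Governing: min(48.9, 181.4, 186.9) = 48.9 kN → weld metal.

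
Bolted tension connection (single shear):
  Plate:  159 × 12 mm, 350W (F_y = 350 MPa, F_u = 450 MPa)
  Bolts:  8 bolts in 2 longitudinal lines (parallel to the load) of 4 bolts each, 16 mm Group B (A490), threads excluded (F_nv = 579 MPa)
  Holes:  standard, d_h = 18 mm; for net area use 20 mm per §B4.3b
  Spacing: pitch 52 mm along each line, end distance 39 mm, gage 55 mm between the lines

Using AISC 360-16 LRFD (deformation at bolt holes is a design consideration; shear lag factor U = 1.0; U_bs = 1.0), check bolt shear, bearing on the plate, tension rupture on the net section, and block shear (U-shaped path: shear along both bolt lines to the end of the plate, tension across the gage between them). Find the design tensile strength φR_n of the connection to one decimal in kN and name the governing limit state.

Bolt shear: A_b = π(16)²/4 = 201.06 mm². φR_n = 0.75 × 579 × 201.06 × 8 × 1 = 698.5 kN.
Bearing (12 mm plate, F_u = 450 MPa): end bolts L_c = 39 − 18/2 = 30, R_n = min(1.2×30×12×450, 2.4×16×12×450) = 194.4 kN/bolt; interior L_c = 52 − 18 = 34, R_n = 207.36 kN/bolt. φR_n = 0.75 × (2×194.4 + 6×207.36) = 1224.7 kN.
Tension rupture (net): A_n = (159 − 2×20)×12 = 1428 mm² (U = 1.0, A_e = A_n). φR_n = 0.75 × 450 × 1428 = 482.0 kN.
Block shear: shear path 2×[39+3×52] = 2×195 mm, A_gv = 4680, A_nv = 2×(195 − 3.5×20)×12 = 3000 mm²; tension across gage: (55 − 1×20)×12 = 420 mm². R_n = min(0.6×450×3000, 0.6×350×4680) + 1.0×450×420 = min(810, 982.8) + 189 = 999 kN. φR_n = 0.75 × 999 = 749.3 kN.
Governing: min(698.5, 1224.7, 482.0, 749.3) = 482.0 kN → net-section rupture.

482.0 kN (net-section rupture governs)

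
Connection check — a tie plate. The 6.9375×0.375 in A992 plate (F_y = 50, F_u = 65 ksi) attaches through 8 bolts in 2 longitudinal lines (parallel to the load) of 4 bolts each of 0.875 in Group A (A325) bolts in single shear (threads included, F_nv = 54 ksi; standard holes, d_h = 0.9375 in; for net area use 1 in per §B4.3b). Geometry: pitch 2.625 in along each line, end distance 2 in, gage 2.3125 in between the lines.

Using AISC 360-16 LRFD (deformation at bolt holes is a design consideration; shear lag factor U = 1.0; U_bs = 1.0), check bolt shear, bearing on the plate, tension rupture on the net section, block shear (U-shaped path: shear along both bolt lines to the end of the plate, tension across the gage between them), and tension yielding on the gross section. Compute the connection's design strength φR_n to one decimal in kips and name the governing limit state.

Bolt shear: A_b = π(0.875)²/4 = 0.60132 in². φR_n = 0.75 × 54 × 0.60132 × 8 × 1 = 194.8 kips.
Bearing (0.375 in plate, F_u = 65 ksi): end bolts L_c = 2 − 0.9375/2 = 1.53125, R_n = min(1.2×1.53125×0.375×65, 2.4×0.875×0.375×65) = 44.789 kips/bolt; interior L_c = 2.625 − 0.9375 = 1.6875, R_n = 49.359 kips/bolt. φR_n = 0.75 × (2×44.789 + 6×49.359) = 289.3 kips.
Tension rupture (net): A_n = (6.9375 − 2×1)×0.375 = 1.8516 in² (U = 1.0, A_e = A_n). φR_n = 0.75 × 65 × 1.8516 = 90.3 kips.
Block shear: shear path 2×[2+3×2.625] = 2×9.875 in, A_gv = 7.4063, A_nv = 2×(9.875 − 3.5×1)×0.375 = 4.7813 in²; tension across gage: (2.3125 − 1×1)×0.375 = 0.49219 in². R_n = min(0.6×65×4.7813, 0.6×50×7.4063) + 1.0×65×0.49219 = min(186.47, 222.19) + 31.992 = 218.46 kips. φR_n = 0.75 × 218.46 = 163.8 kips.
Tension yield (gross): A_g = 6.9375×0.375 = 2.6016 in². φR_n = 0.90 × 50 × 2.6016 = 117.1 kips.
Governing: min(194.8, 289.3, 90.3, 163.8, 117.1) = 90.3 kips → net-section rupture.

90.3 kips (net-section rupture governs)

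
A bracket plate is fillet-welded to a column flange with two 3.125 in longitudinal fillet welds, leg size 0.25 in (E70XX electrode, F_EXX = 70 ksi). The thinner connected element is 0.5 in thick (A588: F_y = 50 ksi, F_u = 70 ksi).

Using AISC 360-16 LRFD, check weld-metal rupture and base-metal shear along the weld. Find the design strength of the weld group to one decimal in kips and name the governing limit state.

Weld metal: throat = 0.707×0.25 = 0.17675 in, L = 2×3.125 = 6.25 in. φR_n = 0.75 × 0.6 × 70 × 0.17675 × 6.25 = 34.8 kips.
Base metal shear (0.5 in plate): yield φR_n = 1.0×0.6×50×0.5×6.25 = 93.8 kips; rupture φR_n = 0.75×0.6×70×0.5×6.25 = 98.4 kips; take 93.8 kips (yield).
Governing: min(34.8, 93.8) = 34.8 kips → weld metal.

34.8 kips (weld metal governs)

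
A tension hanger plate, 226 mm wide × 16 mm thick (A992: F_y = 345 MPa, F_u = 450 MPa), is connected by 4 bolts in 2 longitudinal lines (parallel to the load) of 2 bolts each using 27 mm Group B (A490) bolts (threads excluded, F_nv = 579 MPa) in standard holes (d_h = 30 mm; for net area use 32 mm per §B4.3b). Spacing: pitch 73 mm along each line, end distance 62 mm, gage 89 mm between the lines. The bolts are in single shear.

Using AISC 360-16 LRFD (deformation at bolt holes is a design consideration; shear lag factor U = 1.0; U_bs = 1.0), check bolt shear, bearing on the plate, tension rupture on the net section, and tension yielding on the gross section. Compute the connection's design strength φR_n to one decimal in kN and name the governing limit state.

Bolt shear: A_b = π(27)²/4 = 572.56 mm². φR_n = 0.75 × 579 × 572.56 × 4 × 1 = 994.5 kN.
Bearing (16 mm plate, F_u = 450 MPa): end bolts L_c = 62 − 30/2 = 47, R_n = min(1.2×47×16×450, 2.4×27×16×450) = 406.08 kN/bolt; interior L_c = 73 − 30 = 43, R_n = 371.52 kN/bolt. φR_n = 0.75 × (2×406.08 + 2×371.52) = 1166.4 kN.
Tension rupture (net): A_n = (226 − 2×32)×16 = 2592 mm² (U = 1.0, A_e = A_n). φR_n = 0.75 × 450 × 2592 = 874.8 kN.
Tension yield (gross): A_g = 226×16 = 3616 mm². φR_n = 0.90 × 345 × 3616 = 1122.8 kN.
Governing: min(994.5, 1166.4, 874.8, 1122.8) = 874.8 kN → net-section rupture.

874.8 kN (net-section rupture governs)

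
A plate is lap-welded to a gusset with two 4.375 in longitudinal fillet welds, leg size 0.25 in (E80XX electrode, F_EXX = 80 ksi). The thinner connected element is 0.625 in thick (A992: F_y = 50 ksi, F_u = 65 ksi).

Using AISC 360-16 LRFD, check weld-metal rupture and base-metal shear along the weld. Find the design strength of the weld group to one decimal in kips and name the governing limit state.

Weld metal: throat = 0.707×0.25 = 0.17675 in, L = 2×4.375 = 8.75 in. φR_n = 0.75 × 0.6 × 80 × 0.17675 × 8.75 = 55.7 kips.
Base metal shear (0.625 in plate): yield φR_n = 1.0×0.6×50×0.625×8.75 = 164.1 kips; rupture φR_n = 0.75×0.6×65×0.625×8.75 = 160.0 kips; take 160.0 kips (rupture).
Governing: min(55.7, 160.0) = 55.7 kips → weld metal.

55.7 kips (weld metal governs)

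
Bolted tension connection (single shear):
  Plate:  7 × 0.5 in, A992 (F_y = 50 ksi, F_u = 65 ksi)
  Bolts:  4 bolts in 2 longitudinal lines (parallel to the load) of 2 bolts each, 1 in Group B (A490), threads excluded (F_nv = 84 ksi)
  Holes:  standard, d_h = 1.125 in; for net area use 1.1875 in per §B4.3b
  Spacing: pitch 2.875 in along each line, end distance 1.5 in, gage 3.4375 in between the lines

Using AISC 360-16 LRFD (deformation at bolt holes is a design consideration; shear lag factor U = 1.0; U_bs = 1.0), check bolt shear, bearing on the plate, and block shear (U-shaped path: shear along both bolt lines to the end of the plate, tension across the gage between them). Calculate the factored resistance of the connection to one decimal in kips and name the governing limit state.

Bolt shear: A_b = π(1)²/4 = 0.7854 in². φR_n = 0.75 × 84 × 0.7854 × 4 × 1 = 197.9 kips.
Bearing (0.5 in plate, F_u = 65 ksi): end bolts L_c = 1.5 − 1.125/2 = 0.9375, R_n = min(1.2×0.9375×0.5×65, 2.4×1×0.5×65) = 36.563 kips/bolt; interior L_c = 2.875 − 1.125 = 1.75, R_n = 68.25 kips/bolt. φR_n = 0.75 × (2×36.563 + 2×68.25) = 157.2 kips.
Block shear: shear path 2×[1.5+1×2.875] = 2×4.375 in, A_gv = 4.375, A_nv = 2×(4.375 − 1.5×1.1875)×0.5 = 2.5938 in²; tension across gage: (3.4375 − 1×1.1875)×0.5 = 1.125 in². R_n = min(0.6×65×2.5938, 0.6×50×4.375) + 1.0×65×1.125 = min(101.16, 131.25) + 73.125 = 174.29 kips. φR_n = 0.75 × 174.29 = 130.7 kips.
Governing: min(197.9, 157.2, 130.7) = 130.7 kips → block shear.

130.7 kips (block shear governs)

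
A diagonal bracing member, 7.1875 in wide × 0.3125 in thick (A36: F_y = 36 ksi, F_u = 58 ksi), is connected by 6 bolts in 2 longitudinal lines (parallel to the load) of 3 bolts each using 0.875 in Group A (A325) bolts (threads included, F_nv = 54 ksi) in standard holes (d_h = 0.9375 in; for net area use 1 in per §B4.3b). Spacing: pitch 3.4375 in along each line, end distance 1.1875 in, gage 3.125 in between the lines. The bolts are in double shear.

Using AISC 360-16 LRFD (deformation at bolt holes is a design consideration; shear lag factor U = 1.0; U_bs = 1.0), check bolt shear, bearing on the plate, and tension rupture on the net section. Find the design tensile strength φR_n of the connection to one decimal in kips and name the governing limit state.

70.5 kips (net-section rupture governs)

Bolt shear: A_b = π(0.875)²/4 = 0.60132 in². φR_n = 0.75 × 54 × 0.60132 × 6 × 2 = 292.2 kips.
Bearing (0.3125 in plate, F_u = 58 ksi): end bolts L_c = 1.1875 − 0.9375/2 = 0.71875, R_n = min(1.2×0.71875×0.3125×58, 2.4×0.875×0.3125×58) = 15.633 kips/bolt; interior L_c = 3.4375 − 0.9375 = 2.5, R_n = 38.063 kips/bolt. φR_n = 0.75 × (2×15.633 + 4×38.063) = 137.6 kips.
Tension rupture (net): A_n = (7.1875 − 2×1)×0.3125 = 1.6211 in² (U = 1.0, A_e = A_n). φR_n = 0.75 × 58 × 1.6211 = 70.5 kips.
Governing: min(292.2, 137.6, 70.5) = 70.5 kips → net-section rupture.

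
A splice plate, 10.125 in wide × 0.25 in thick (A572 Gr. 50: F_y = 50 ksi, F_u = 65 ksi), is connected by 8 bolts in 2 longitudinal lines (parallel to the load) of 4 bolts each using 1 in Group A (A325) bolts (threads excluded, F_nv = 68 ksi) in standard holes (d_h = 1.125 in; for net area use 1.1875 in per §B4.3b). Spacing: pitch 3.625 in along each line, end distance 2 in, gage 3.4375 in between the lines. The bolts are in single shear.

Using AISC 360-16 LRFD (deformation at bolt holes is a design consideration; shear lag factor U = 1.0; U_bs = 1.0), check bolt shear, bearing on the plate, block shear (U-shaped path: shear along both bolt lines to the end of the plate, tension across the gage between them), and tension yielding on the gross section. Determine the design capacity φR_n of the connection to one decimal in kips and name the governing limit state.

Bolt shear: A_b = π(1)²/4 = 0.7854 in². φR_n = 0.75 × 68 × 0.7854 × 8 × 1 = 320.4 kips.
Bearing (0.25 in plate, F_u = 65 ksi): end bolts L_c = 2 − 1.125/2 = 1.4375, R_n = min(1.2×1.4375×0.25×65, 2.4×1×0.25×65) = 28.031 kips/bolt; interior L_c = 3.625 − 1.125 = 2.5, R_n = 39 kips/bolt. φR_n = 0.75 × (2×28.031 + 6×39) = 217.5 kips.
Block shear: shear path 2×[2+3×3.625] = 2×12.875 in, A_gv = 6.4375, A_nv = 2×(12.875 − 3.5×1.1875)×0.25 = 4.3594 in²; tension across gage: (3.4375 − 1×1.1875)×0.25 = 0.5625 in². R_n = min(0.6×65×4.3594, 0.6×50×6.4375) + 1.0×65×0.5625 = min(170.02, 193.13) + 36.563 = 206.58 kips. φR_n = 0.75 × 206.58 = 154.9 kips.
Tension yield (gross): A_g = 10.125×0.25 = 2.5313 in². φR_n = 0.90 × 50 × 2.5313 = 113.9 kips.
Governing: min(320.4, 217.5, 154.9, 113.9) = 113.9 kips → gross-section yield.

113.9 kips (gross-section yield governs)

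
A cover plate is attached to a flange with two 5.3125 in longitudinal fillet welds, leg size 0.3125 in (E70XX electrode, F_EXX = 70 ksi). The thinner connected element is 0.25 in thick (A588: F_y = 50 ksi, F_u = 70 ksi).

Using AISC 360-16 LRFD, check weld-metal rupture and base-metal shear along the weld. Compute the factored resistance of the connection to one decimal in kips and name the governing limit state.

Weld metal: throat = 0.707×0.3125 = 0.22094 in, L = 2×5.3125 = 10.625 in. φR_n = 0.75 × 0.6 × 70 × 0.22094 × 10.625 = 73.9 kips.
Base metal shear (0.25 in plate): yield φR_n = 1.0×0.6×50×0.25×10.625 = 79.7 kips; rupture φR_n = 0.75×0.6×70×0.25×10.625 = 83.7 kips; take 79.7 kips (yield).
Governing: min(73.9, 79.7) = 73.9 kips → weld metal.

73.9 kips (weld metal governs)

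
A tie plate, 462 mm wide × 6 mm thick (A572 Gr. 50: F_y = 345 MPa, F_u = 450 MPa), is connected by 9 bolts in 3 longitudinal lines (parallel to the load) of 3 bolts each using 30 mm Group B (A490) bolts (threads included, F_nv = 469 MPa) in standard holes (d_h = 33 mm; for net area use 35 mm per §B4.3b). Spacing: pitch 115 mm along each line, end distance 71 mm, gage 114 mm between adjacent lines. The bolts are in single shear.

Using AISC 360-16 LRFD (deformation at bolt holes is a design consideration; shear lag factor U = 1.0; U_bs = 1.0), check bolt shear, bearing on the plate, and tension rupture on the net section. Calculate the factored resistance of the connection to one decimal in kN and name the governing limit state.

Bolt shear: A_b = π(30)²/4 = 706.86 mm². φR_n = 0.75 × 469 × 706.86 × 9 × 1 = 2237.7 kN.
Bearing (6 mm plate, F_u = 450 MPa): end bolts L_c = 71 − 33/2 = 54.5, R_n = min(1.2×54.5×6×450, 2.4×30×6×450) = 176.58 kN/bolt; interior L_c = 115 − 33 = 82, R_n = 194.4 kN/bolt. φR_n = 0.75 × (3×176.58 + 6×194.4) = 1272.1 kN.
Tension rupture (net): A_n = (462 − 3×35)×6 = 2142 mm² (U = 1.0, A_e = A_n). φR_n = 0.75 × 450 × 2142 = 722.9 kN.
Governing: min(2237.7, 1272.1, 722.9) = 722.9 kN → net-section rupture.

722.9 kN (net-section rupture governs)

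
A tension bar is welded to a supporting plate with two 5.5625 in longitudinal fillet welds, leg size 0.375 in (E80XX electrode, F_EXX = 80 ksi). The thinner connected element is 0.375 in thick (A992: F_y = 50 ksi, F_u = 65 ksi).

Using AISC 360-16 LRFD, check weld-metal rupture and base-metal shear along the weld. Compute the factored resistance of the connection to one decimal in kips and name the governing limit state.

Weld metal: throat = 0.707×0.375 = 0.26513 in, L = 2×5.5625 = 11.125 in. φR_n = 0.75 × 0.6 × 80 × 0.26513 × 11.125 = 106.2 kips.
Base metal shear (0.375 in plate): yield φR_n = 1.0×0.6×50×0.375×11.125 = 125.2 kips; rupture φR_n = 0.75×0.6×65×0.375×11.125 = 122.0 kips; take 122.0 kips (rupture).
Governing: min(106.2, 122.0) = 106.2 kips → weld metal.

106.2 kips (weld metal governs)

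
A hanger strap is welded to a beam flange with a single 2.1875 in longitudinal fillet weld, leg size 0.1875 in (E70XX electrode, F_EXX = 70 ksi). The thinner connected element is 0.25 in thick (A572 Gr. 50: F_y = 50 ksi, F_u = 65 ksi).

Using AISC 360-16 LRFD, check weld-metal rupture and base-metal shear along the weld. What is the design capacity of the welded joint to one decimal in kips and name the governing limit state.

9.1 kips (weld metal governs)

Weld metal: throat = 0.707×0.1875 = 0.13256 in, L = 2.1875 in. φR_n = 0.75 × 0.6 × 70 × 0.13256 × 2.1875 = 9.1 kips.
Base metal shear (0.25 in plate): yield φR_n = 1.0×0.6×50×0.25×2.1875 = 16.4 kips; rupture φR_n = 0.75×0.6×65×0.25×2.1875 = 16.0 kips; take 16.0 kips (rupture).
Governing: min(9.1, 16.0) = 9.1 kips → weld metal.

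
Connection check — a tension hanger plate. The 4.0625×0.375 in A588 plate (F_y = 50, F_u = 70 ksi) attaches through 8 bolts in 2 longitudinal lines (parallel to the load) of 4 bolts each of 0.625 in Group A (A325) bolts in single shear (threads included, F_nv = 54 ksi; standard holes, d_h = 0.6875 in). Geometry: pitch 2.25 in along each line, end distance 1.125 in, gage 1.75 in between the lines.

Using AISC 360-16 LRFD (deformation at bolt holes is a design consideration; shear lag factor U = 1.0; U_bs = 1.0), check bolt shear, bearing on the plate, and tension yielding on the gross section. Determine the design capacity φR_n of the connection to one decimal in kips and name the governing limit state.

Bolt shear: A_b = π(0.625)²/4 = 0.3068 in². φR_n = 0.75 × 54 × 0.3068 × 8 × 1 = 99.4 kips.
Bearing (0.375 in plate, F_u = 70 ksi): end bolts L_c = 1.125 − 0.6875/2 = 0.78125, R_n = min(1.2×0.78125×0.375×70, 2.4×0.625×0.375×70) = 24.609 kips/bolt; interior L_c = 2.25 − 0.6875 = 1.5625, R_n = 39.375 kips/bolt. φR_n = 0.75 × (2×24.609 + 6×39.375) = 214.1 kips.
Tension yield (gross): A_g = 4.0625×0.375 = 1.5234 in². φR_n = 0.90 × 50 × 1.5234 = 68.6 kips.
Governing: min(99.4, 214.1, 68.6) = 68.6 kips → gross-section yield.

68.6 kips (gross-section yield governs)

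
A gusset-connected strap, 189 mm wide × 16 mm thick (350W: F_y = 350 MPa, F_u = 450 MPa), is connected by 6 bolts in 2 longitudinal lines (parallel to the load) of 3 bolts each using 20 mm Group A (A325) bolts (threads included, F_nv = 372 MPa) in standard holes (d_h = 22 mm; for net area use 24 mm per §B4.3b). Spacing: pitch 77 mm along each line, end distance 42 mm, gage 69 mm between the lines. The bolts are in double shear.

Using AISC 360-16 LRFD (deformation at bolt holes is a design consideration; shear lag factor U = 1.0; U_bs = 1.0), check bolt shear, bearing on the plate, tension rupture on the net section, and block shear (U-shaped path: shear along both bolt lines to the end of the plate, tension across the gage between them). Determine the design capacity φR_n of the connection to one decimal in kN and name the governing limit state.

Bolt shear: A_b = π(20)²/4 = 314.16 mm². φR_n = 0.75 × 372 × 314.16 × 6 × 2 = 1051.8 kN.
Bearing (16 mm plate, F_u = 450 MPa): end bolts L_c = 42 − 22/2 = 31, R_n = min(1.2×31×16×450, 2.4×20×16×450) = 267.84 kN/bolt; interior L_c = 77 − 22 = 55, R_n = 345.6 kN/bolt. φR_n = 0.75 × (2×267.84 + 4×345.6) = 1438.6 kN.
Tension rupture (net): A_n = (189 − 2×24)×16 = 2256 mm² (U = 1.0, A_e = A_n). φR_n = 0.75 × 450 × 2256 = 761.4 kN.
Block shear: shear path 2×[42+2×77] = 2×196 mm, A_gv = 6272, A_nv = 2×(196 − 2.5×24)×16 = 4352 mm²; tension across gage: (69 − 1×24)×16 = 720 mm². R_n = min(0.6×450×4352, 0.6×350×6272) + 1.0×450×720 = min(1175, 1317.1) + 324 = 1499 kN. φR_n = 0.75 × 1499 = 1124.3 kN.
Governing: min(1051.8, 1438.6, 761.4, 1124.3) = 761.4 kN → net-section rupture.

761.4 kN (net-section rupture governs)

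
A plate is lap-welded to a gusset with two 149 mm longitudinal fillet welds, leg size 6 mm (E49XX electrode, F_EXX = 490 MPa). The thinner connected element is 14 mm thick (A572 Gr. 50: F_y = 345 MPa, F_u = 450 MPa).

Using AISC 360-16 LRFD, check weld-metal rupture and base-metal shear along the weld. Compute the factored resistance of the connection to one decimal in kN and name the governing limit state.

278.7 kN (weld metal governs)

Weld metal: throat = 0.707×6 = 4.242 mm, L = 2×149 = 298 mm. φR_n = 0.75 × 0.6 × 490 × 4.242 × 298 = 278.7 kN.
Base metal shear (14 mm plate): yield φR_n = 1.0×0.6×345×14×298 = 863.6 kN; rupture φR_n = 0.75×0.6×450×14×298 = 844.8 kN; take 844.8 kN (rupture).
Governing: min(278.7, 844.8) = 278.7 kN → weld metal.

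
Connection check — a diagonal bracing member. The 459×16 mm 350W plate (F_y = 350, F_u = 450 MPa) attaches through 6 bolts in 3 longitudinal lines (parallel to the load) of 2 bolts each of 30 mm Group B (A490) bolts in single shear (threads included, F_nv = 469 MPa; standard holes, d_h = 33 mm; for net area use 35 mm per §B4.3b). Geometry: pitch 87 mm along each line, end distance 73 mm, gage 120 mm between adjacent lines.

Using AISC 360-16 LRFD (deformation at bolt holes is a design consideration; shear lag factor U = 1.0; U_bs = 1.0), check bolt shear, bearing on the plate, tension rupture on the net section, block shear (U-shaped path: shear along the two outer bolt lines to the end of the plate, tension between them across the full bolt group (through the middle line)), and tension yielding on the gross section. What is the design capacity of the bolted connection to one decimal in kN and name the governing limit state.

1491.8 kN (bolt shear governs)

Bolt shear: A_b = π(30)²/4 = 706.86 mm². φR_n = 0.75 × 469 × 706.86 × 6 × 1 = 1491.8 kN.
Bearing (16 mm plate, F_u = 450 MPa): end bolts L_c = 73 − 33/2 = 56.5, R_n = min(1.2×56.5×16×450, 2.4×30×16×450) = 488.16 kN/bolt; interior L_c = 87 − 33 = 54, R_n = 466.56 kN/bolt. φR_n = 0.75 × (3×488.16 + 3×466.56) = 2148.1 kN.
Tension rupture (net): A_n = (459 − 3×35)×16 = 5664 mm² (U = 1.0, A_e = A_n). φR_n = 0.75 × 450 × 5664 = 1911.6 kN.
Block shear: shear path 2×[73+1×87] = 2×160 mm, A_gv = 5120, A_nv = 2×(160 − 1.5×35)×16 = 3440 mm²; tension across gage: (240 − 2×35)×16 = 2720 mm². R_n = min(0.6×450×3440, 0.6×350×5120) + 1.0×450×2720 = min(928.8, 1075.2) + 1224 = 2152.8 kN. φR_n = 0.75 × 2152.8 = 1614.6 kN.
Tension yield (gross): A_g = 459×16 = 7344 mm². φR_n = 0.90 × 350 × 7344 = 2313.4 kN.
Governing: min(1491.8, 2148.1, 1911.6, 1614.6, 2313.4) = 1491.8 kN → bolt shear.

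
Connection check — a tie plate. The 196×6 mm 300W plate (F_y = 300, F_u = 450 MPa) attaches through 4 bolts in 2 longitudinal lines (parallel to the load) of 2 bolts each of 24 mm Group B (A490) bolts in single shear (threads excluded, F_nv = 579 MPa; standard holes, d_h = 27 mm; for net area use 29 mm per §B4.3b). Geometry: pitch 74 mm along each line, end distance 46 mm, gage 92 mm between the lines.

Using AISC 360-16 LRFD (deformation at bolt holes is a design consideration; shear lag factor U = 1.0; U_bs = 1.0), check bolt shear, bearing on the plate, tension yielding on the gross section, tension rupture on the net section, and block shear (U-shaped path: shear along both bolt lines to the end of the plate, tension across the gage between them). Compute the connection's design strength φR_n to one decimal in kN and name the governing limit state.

279.5 kN (net-section rupture governs)

Bolt shear: A_b = π(24)²/4 = 452.39 mm². φR_n = 0.75 × 579 × 452.39 × 4 × 1 = 785.8 kN.
Bearing (6 mm plate, F_u = 450 MPa): end bolts L_c = 46 − 27/2 = 32.5, R_n = min(1.2×32.5×6×450, 2.4×24×6×450) = 105.3 kN/bolt; interior L_c = 74 − 27 = 47, R_n = 152.28 kN/bolt. φR_n = 0.75 × (2×105.3 + 2×152.28) = 386.4 kN.
Tension yield (gross): A_g = 196×6 = 1176 mm². φR_n = 0.90 × 300 × 1176 = 317.5 kN.
Tension rupture (net): A_n = (196 − 2×29)×6 = 828 mm² (U = 1.0, A_e = A_n). φR_n = 0.75 × 450 × 828 = 279.5 kN.
Block shear: shear path 2×[46+1×74] = 2×120 mm, A_gv = 1440, A_nv = 2×(120 − 1.5×29)×6 = 918 mm²; tension across gage: (92 − 1×29)×6 = 378 mm². R_n = min(0.6×450×918, 0.6×300×1440) + 1.0×450×378 = min(247.86, 259.2) + 170.1 = 417.96 kN. φR_n = 0.75 × 417.96 = 313.5 kN.
Governing: min(785.8, 386.4, 317.5, 279.5, 313.5) = 279.5 kN → net-section rupture.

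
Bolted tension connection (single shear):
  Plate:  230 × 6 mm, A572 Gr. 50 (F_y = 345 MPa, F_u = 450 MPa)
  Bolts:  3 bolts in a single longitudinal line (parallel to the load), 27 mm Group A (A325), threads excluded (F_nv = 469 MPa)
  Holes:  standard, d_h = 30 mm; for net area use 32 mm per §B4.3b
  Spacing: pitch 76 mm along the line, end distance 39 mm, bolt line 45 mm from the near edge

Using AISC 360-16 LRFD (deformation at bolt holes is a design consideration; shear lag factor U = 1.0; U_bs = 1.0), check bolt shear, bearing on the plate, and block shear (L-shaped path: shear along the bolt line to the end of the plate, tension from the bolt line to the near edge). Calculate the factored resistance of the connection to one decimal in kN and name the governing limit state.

193.6 kN (block shear governs)

Bolt shear: A_b = π(27)²/4 = 572.56 mm². φR_n = 0.75 × 469 × 572.56 × 3 × 1 = 604.2 kN.
Bearing (6 mm plate, F_u = 450 MPa): end bolts L_c = 39 − 30/2 = 24, R_n = min(1.2×24×6×450, 2.4×27×6×450) = 77.76 kN/bolt; interior L_c = 76 − 30 = 46, R_n = 149.04 kN/bolt. φR_n = 0.75 × (1×77.76 + 2×149.04) = 281.9 kN.
Block shear: shear path 1×[39+2×76] = 1×191 mm, A_gv = 1146, A_nv = 1×(191 − 2.5×32)×6 = 666 mm²; tension to near edge: (45 − 0.5×32)×6 = 174 mm². R_n = min(0.6×450×666, 0.6×345×1146) + 1.0×450×174 = min(179.82, 237.22) + 78.3 = 258.12 kN. φR_n = 0.75 × 258.12 = 193.6 kN.
Governing: min(604.2, 281.9, 193.6) = 193.6 kN → block shear.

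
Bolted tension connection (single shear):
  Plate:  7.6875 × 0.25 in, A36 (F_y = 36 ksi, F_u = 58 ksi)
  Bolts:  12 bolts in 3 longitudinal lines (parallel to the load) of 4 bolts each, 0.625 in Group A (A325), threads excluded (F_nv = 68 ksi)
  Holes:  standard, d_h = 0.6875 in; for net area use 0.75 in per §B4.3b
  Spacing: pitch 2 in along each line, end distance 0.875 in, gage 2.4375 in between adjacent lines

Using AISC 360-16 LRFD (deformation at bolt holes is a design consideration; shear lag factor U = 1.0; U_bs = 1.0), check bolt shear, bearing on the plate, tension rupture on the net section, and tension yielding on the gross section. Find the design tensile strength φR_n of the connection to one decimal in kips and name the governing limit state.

59.1 kips (net-section rupture governs)

Bolt shear: A_b = π(0.625)²/4 = 0.3068 in². φR_n = 0.75 × 68 × 0.3068 × 12 × 1 = 187.8 kips.
Bearing (0.25 in plate, F_u = 58 ksi): end bolts L_c = 0.875 − 0.6875/2 = 0.53125, R_n = min(1.2×0.53125×0.25×58, 2.4×0.625×0.25×58) = 9.2438 kips/bolt; interior L_c = 2 − 0.6875 = 1.3125, R_n = 21.75 kips/bolt. φR_n = 0.75 × (3×9.2438 + 9×21.75) = 167.6 kips.
Tension rupture (net): A_n = (7.6875 − 3×0.75)×0.25 = 1.3594 in² (U = 1.0, A_e = A_n). φR_n = 0.75 × 58 × 1.3594 = 59.1 kips.
Tension yield (gross): A_g = 7.6875×0.25 = 1.9219 in². φR_n = 0.90 × 36 × 1.9219 = 62.3 kips.
Governing: min(187.8, 167.6, 59.1, 62.3) = 59.1 kips → net-section rupture.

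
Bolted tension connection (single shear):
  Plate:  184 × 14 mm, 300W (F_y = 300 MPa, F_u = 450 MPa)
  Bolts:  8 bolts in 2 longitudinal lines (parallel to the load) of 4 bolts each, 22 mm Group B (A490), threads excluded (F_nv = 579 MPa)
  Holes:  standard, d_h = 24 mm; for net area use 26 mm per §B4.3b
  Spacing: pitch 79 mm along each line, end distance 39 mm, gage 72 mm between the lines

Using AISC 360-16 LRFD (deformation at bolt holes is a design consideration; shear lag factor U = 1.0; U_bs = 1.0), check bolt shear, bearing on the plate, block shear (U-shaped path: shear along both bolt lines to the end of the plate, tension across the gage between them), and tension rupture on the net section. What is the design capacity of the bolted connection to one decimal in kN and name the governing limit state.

623.7 kN (net-section rupture governs)

Bolt shear: A_b = π(22)²/4 = 380.13 mm². φR_n = 0.75 × 579 × 380.13 × 8 × 1 = 1320.6 kN.
Bearing (14 mm plate, F_u = 450 MPa): end bolts L_c = 39 − 24/2 = 27, R_n = min(1.2×27×14×450, 2.4×22×14×450) = 204.12 kN/bolt; interior L_c = 79 − 24 = 55, R_n = 332.64 kN/bolt. φR_n = 0.75 × (2×204.12 + 6×332.64) = 1803.1 kN.
Block shear: shear path 2×[39+3×79] = 2×276 mm, A_gv = 7728, A_nv = 2×(276 − 3.5×26)×14 = 5180 mm²; tension across gage: (72 − 1×26)×14 = 644 mm². R_n = min(0.6×450×5180, 0.6×300×7728) + 1.0×450×644 = min(1398.6, 1391) + 289.8 = 1680.8 kN. φR_n = 0.75 × 1680.8 = 1260.6 kN.
Tension rupture (net): A_n = (184 − 2×26)×14 = 1848 mm² (U = 1.0, A_e = A_n). φR_n = 0.75 × 450 × 1848 = 623.7 kN.
Governing: min(1320.6, 1803.1, 1260.6, 623.7) = 623.7 kN → net-section rupture.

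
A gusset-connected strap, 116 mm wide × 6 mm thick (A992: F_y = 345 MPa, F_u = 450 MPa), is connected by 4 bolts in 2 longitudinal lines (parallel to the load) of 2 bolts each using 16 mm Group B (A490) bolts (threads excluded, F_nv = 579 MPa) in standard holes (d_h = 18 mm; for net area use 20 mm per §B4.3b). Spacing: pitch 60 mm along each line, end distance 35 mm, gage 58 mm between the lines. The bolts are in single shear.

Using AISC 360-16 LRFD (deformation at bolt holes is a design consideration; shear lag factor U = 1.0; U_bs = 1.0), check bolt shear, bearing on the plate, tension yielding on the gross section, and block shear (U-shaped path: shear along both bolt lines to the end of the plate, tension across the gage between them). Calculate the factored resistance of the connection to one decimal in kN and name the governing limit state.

216.1 kN (gross-section yield governs)

Bolt shear: A_b = π(16)²/4 = 201.06 mm². φR_n = 0.75 × 579 × 201.06 × 4 × 1 = 349.2 kN.
Bearing (6 mm plate, F_u = 450 MPa): end bolts L_c = 35 − 18/2 = 26, R_n = min(1.2×26×6×450, 2.4×16×6×450) = 84.24 kN/bolt; interior L_c = 60 − 18 = 42, R_n = 103.68 kN/bolt. φR_n = 0.75 × (2×84.24 + 2×103.68) = 281.9 kN.
Tension yield (gross): A_g = 116×6 = 696 mm². φR_n = 0.90 × 345 × 696 = 216.1 kN.
Block shear: shear path 2×[35+1×60] = 2×95 mm, A_gv = 1140, A_nv = 2×(95 − 1.5×20)×6 = 780 mm²; tension across gage: (58 − 1×20)×6 = 228 mm². R_n = min(0.6×450×780, 0.6×345×1140) + 1.0×450×228 = min(210.6, 235.98) + 102.6 = 313.2 kN. φR_n = 0.75 × 313.2 = 234.9 kN.
Governing: min(349.2, 281.9, 216.1, 234.9) = 216.1 kN → gross-section yield.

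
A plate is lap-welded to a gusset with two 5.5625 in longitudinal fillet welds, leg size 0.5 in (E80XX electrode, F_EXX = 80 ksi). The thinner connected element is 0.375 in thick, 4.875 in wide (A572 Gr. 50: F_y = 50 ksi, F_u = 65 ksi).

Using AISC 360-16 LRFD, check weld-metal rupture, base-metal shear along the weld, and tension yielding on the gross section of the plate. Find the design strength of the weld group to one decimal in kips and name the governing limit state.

Weld metal: throat = 0.707×0.5 = 0.3535 in, L = 2×5.5625 = 11.125 in. φR_n = 0.75 × 0.6 × 80 × 0.3535 × 11.125 = 141.6 kips.
Base metal shear (0.375 in plate): yield φR_n = 1.0×0.6×50×0.375×11.125 = 125.2 kips; rupture φR_n = 0.75×0.6×65×0.375×11.125 = 122.0 kips; take 122.0 kips (rupture).
Tension yield (gross): A_g = 4.875×0.375 = 1.8281 in². φR_n = 0.90 × 50 × 1.8281 = 82.3 kips.
Governing: min(141.6, 122.0, 82.3) = 82.3 kips → gross-section yield.

82.3 kips (gross-section yield governs)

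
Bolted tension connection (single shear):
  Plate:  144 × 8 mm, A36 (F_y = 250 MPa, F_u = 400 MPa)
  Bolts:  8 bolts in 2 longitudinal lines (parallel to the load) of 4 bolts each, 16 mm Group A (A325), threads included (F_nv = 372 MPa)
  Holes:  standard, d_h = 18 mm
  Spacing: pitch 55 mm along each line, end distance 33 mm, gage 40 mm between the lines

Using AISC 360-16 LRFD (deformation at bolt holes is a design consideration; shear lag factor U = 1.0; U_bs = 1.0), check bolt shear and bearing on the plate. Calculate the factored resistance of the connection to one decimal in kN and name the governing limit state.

Bolt shear: A_b = π(16)²/4 = 201.06 mm². φR_n = 0.75 × 372 × 201.06 × 8 × 1 = 448.8 kN.
Bearing (8 mm plate, F_u = 400 MPa): end bolts L_c = 33 − 18/2 = 24, R_n = min(1.2×24×8×400, 2.4×16×8×400) = 92.16 kN/bolt; interior L_c = 55 − 18 = 37, R_n = 122.88 kN/bolt. φR_n = 0.75 × (2×92.16 + 6×122.88) = 691.2 kN.
Governing: min(448.8, 691.2) = 448.8 kN → bolt shear.

448.8 kN (bolt shear governs)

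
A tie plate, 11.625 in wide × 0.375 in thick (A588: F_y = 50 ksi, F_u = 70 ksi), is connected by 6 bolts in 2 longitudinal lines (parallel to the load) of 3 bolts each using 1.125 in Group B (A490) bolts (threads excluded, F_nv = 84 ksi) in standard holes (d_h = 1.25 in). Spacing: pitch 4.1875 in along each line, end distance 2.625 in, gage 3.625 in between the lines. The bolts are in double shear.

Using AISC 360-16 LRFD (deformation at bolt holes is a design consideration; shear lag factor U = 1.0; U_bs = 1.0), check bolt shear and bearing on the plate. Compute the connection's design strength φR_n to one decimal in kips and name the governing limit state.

307.1 kips (bearing governs)

Bolt shear: A_b = π(1.125)²/4 = 0.99402 in². φR_n = 0.75 × 84 × 0.99402 × 6 × 2 = 751.5 kips.
Bearing (0.375 in plate, F_u = 70 ksi): end bolts L_c = 2.625 − 1.25/2 = 2, R_n = min(1.2×2×0.375×70, 2.4×1.125×0.375×70) = 63 kips/bolt; interior L_c = 4.1875 − 1.25 = 2.9375, R_n = 70.875 kips/bolt. φR_n = 0.75 × (2×63 + 4×70.875) = 307.1 kips.
Governing: min(751.5, 307.1) = 307.1 kips → bearing.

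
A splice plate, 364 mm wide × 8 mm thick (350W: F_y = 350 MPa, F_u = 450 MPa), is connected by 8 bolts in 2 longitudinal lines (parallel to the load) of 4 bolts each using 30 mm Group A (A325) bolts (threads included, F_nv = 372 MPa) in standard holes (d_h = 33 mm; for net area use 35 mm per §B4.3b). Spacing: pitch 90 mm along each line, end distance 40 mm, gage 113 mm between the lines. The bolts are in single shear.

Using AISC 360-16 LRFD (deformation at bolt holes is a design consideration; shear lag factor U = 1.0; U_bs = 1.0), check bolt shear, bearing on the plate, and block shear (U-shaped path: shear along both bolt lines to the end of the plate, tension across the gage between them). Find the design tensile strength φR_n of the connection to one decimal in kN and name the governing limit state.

818.1 kN (block shear governs)

Bolt shear: A_b = π(30)²/4 = 706.86 mm². φR_n = 0.75 × 372 × 706.86 × 8 × 1 = 1577.7 kN.
Bearing (8 mm plate, F_u = 450 MPa): end bolts L_c = 40 − 33/2 = 23.5, R_n = min(1.2×23.5×8×450, 2.4×30×8×450) = 101.52 kN/bolt; interior L_c = 90 − 33 = 57, R_n = 246.24 kN/bolt. φR_n = 0.75 × (2×101.52 + 6×246.24) = 1260.4 kN.
Block shear: shear path 2×[40+3×90] = 2×310 mm, A_gv = 4960, A_nv = 2×(310 − 3.5×35)×8 = 3000 mm²; tension across gage: (113 − 1×35)×8 = 624 mm². R_n = min(0.6×450×3000, 0.6×350×4960) + 1.0×450×624 = min(810, 1041.6) + 280.8 = 1090.8 kN. φR_n = 0.75 × 1090.8 = 818.1 kN.
Governing: min(1577.7, 1260.4, 818.1) = 818.1 kN → block shear.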